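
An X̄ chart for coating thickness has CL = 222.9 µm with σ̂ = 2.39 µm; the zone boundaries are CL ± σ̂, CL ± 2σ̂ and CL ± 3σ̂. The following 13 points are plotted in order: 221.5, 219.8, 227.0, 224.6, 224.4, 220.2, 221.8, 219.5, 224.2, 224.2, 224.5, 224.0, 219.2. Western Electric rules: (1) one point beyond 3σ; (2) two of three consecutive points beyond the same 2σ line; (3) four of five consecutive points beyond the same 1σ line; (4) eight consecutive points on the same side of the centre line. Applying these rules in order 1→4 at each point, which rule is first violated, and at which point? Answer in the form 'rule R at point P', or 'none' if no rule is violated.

Zone of each point (C = within 1σ̂, B = 1σ̂–2σ̂, A = 2σ̂–3σ̂, * = beyond 3σ̂; sign = side of CL): 1:-C, 2:-B, 3:+B, 4:+C, 5:+C, 6:-B, 7:-C, 8:-B, 9:+C, 10:+C, 11:+C, 12:+C, 13:-B
No rule fires across all 13 points.

none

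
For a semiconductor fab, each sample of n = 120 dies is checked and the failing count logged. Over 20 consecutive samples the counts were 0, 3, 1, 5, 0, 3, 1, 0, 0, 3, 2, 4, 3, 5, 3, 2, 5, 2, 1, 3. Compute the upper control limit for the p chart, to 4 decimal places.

p̄ = Σdᵢ / (k·n) = 46 / (20 × 120) = 0.01917
UCL = p̄ + 3·√(p̄(1−p̄)/n) = 0.01917 + 3 × √(0.01917×0.98083/120) = 0.01917 + 3 × 0.01252 = 0.05672

0.0567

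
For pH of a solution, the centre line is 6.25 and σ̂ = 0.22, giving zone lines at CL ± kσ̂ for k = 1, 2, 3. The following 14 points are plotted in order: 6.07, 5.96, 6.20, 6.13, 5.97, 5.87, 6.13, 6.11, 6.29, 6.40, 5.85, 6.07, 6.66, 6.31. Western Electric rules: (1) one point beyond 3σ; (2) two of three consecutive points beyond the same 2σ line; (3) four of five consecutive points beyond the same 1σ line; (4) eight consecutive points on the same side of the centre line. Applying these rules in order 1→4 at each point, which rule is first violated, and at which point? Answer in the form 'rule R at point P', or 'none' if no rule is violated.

rule 4 at point 8

Zone of each point (C = within 1σ̂, B = 1σ̂–2σ̂, A = 2σ̂–3σ̂, * = beyond 3σ̂; sign = side of CL): 1:-C, 2:-B, 3:-C, 4:-C, 5:-B, 6:-B, 7:-C, 8:-C, 9:+C, 10:+C, 11:-B, 12:-C, 13:+B, 14:+C
Rule 4 (eight consecutive points on the same side of the centre line) is satisfied at point 8.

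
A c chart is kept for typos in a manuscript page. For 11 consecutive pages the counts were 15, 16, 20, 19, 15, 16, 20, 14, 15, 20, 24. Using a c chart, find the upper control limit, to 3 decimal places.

c̄ = (15 + 16 + 20 + 19 + 15 + 16 + 20 + 14 + 15 + 20 + 24) / 11 = 194 / 11 = 17.6364
UCL = c̄ + 3√c̄ = 17.6364 + 3 × √17.6364 = 17.6364 + 3 × 4.1996 = 30.2351

30.235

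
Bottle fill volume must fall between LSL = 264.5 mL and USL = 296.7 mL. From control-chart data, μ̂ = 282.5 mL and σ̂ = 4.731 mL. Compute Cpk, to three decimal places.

1.000

Cpu = (USL − μ̂) / (3σ̂) = (296.7 − 282.5) / (3 × 4.731) = 1.0005; Cpl = (μ̂ − LSL) / (3σ̂) = (282.5 − 264.5) / (3 × 4.731) = 1.2682; Cpk = min(Cpu, Cpl) = 1.0005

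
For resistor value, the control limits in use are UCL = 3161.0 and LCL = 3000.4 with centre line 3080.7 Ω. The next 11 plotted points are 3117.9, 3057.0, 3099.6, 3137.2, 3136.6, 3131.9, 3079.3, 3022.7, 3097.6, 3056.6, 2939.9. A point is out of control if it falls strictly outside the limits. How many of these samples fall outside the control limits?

1

Compare each point to [3000.4, 3161.0]: sample 11 = 2939.9 < LCL.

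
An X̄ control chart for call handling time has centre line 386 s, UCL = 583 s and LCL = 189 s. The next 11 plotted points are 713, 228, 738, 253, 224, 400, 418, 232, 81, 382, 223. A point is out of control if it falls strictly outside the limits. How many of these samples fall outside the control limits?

3

Compare each point to [189, 583]: sample 1 = 713 > UCL; sample 3 = 738 > UCL; sample 9 = 81 < LCL.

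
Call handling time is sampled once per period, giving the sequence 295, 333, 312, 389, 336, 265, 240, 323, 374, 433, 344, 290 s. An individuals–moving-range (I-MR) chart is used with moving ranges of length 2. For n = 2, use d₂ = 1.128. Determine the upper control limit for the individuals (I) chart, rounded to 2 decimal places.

477.98

X̄ = (295 + 333 + 312 + 389 + 336 + 265 + 240 + 323 + 374 + 433 + 344 + 290) / 12 = 327.8333
Moving ranges: 38, 21, 77, 53, 71, 25, 83, 51, 59, 89, 54; M̄R̄ = 621.0000 / 11 = 56.4545
UCL = X̄ + 3·M̄R̄/d₂ = 327.8333 + 3 × 56.4545 / 1.128 = 477.9784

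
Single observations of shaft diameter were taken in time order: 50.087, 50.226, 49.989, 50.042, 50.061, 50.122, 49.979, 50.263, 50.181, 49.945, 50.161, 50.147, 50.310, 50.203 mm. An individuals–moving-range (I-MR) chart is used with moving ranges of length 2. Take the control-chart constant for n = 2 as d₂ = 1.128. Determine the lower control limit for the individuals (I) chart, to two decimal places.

X̄ = (50.087 + 50.226 + 49.989 + 50.042 + 50.061 + 50.122 + 49.979 + 50.263 + 50.181 + 49.945 + 50.161 + 50.147 + 50.310 + 50.203) / 14 = 50.1226
Moving ranges: 0.139, 0.237, 0.053, 0.019, 0.061, 0.143, 0.284, 0.082, 0.236, 0.216, 0.014, 0.163, 0.107; M̄R̄ = 1.7540 / 13 = 0.1349
LCL = X̄ − 3·M̄R̄/d₂ = 50.1226 − 3 × 0.1349 / 1.128 = 49.7637

49.76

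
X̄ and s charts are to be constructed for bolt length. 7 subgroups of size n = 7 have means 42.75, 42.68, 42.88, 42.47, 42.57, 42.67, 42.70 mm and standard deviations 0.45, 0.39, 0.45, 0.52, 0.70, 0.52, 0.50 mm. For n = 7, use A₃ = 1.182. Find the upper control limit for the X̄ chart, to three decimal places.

X̄̄ = (42.75 + 42.68 + 42.88 + 42.47 + 42.57 + 42.67 + 42.70) / 7 = 42.6743
s̄ = (0.45 + 0.39 + 0.45 + 0.52 + 0.70 + 0.52 + 0.50) / 7 = 0.5043
UCL = X̄̄ + A₃·s̄ = 42.6743 + 1.182 × 0.5043 = 43.2704

43.270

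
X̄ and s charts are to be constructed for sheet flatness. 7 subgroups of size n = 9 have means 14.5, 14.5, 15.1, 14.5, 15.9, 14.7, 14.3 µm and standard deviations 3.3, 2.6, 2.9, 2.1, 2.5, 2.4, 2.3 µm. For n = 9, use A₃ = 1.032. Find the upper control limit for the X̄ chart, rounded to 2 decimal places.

17.45

X̄̄ = (14.5 + 14.5 + 15.1 + 14.5 + 15.9 + 14.7 + 14.3) / 7 = 14.7857
s̄ = (3.3 + 2.6 + 2.9 + 2.1 + 2.5 + 2.4 + 2.3) / 7 = 2.5857
UCL = X̄̄ + A₃·s̄ = 14.7857 + 1.032 × 2.5857 = 17.4542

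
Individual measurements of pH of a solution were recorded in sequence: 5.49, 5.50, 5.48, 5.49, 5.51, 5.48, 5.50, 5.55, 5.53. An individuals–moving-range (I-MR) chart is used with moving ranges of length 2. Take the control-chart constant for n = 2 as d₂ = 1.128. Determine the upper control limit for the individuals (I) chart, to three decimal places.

5.563

X̄ = (5.49 + 5.50 + 5.48 + 5.49 + 5.51 + 5.48 + 5.50 + 5.55 + 5.53) / 9 = 5.5033
Moving ranges: 0.01, 0.02, 0.01, 0.02, 0.03, 0.02, 0.05, 0.02; M̄R̄ = 0.1800 / 8 = 0.0225
UCL = X̄ + 3·M̄R̄/d₂ = 5.5033 + 3 × 0.0225 / 1.128 = 5.5632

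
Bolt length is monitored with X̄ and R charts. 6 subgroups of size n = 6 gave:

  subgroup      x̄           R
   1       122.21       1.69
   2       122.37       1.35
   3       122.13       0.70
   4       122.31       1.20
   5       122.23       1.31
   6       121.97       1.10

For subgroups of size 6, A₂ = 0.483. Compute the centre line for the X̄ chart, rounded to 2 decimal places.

X̄̄ = (122.21 + 122.37 + 122.13 + 122.31 + 122.23 + 121.97) / 6 = 733.2200 / 6 = 122.2033
CL = X̄̄ = 122.2033

122.20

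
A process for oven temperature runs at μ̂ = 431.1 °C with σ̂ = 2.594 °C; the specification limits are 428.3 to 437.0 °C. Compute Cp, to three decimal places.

Cp = (USL − LSL) / (6σ̂) = (437.0 − 428.3) / (6 × 2.594) = 8.7000 / 15.5640 = 0.5590

0.559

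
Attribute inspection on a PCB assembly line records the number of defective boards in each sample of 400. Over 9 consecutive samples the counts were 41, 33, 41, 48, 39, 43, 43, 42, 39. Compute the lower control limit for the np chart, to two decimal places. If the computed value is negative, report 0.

22.80

p̄ = Σdᵢ / (k·n) = 369 / (9 × 400) = 0.10250
LCL = np̄ − 3·√(np̄(1−p̄)) = 41.0000 − 3 × 6.0661 = 22.8017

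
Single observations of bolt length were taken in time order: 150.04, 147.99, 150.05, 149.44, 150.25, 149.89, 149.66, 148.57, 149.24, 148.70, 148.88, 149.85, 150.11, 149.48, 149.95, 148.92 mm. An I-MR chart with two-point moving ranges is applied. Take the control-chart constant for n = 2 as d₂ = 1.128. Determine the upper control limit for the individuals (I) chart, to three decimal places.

151.559

X̄ = (150.04 + 147.99 + 150.05 + 149.44 + 150.25 + 149.89 + 149.66 + 148.57 + 149.24 + 148.70 + 148.88 + 149.85 + 150.11 + 149.48 + 149.95 + 148.92) / 16 = 149.4387
Moving ranges: 2.05, 2.06, 0.61, 0.81, 0.36, 0.23, 1.09, 0.67, 0.54, 0.18, 0.97, 0.26, 0.63, 0.47, 1.03; M̄R̄ = 11.9600 / 15 = 0.7973
UCL = X̄ + 3·M̄R̄/d₂ = 149.4387 + 3 × 0.7973 / 1.128 = 151.5593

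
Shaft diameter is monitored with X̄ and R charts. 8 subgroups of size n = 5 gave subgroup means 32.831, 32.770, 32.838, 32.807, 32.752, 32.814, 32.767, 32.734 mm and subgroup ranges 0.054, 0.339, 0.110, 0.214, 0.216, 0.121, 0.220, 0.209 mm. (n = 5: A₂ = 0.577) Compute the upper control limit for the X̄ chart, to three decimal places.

32.896

X̄̄ = (32.831 + 32.770 + 32.838 + 32.807 + 32.752 + 32.814 + 32.767 + 32.734) / 8 = 262.3130 / 8 = 32.7891
R̄ = (0.054 + 0.339 + 0.110 + 0.214 + 0.216 + 0.121 + 0.220 + 0.209) / 8 = 1.4830 / 8 = 0.1854
UCL = X̄̄ + A₂·R̄ = 32.7891 + 0.577 × 0.1854 = 32.8961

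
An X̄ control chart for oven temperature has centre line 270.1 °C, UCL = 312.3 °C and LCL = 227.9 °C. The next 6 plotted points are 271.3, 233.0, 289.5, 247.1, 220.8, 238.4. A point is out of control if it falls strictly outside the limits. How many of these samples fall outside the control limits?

Compare each point to [227.9, 312.3]: sample 5 = 220.8 < LCL.

1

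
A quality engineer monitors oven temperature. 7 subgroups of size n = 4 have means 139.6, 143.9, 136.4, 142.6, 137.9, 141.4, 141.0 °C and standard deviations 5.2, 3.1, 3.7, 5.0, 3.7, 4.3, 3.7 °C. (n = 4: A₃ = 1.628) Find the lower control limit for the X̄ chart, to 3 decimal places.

X̄̄ = (139.6 + 143.9 + 136.4 + 142.6 + 137.9 + 141.4 + 141.0) / 7 = 140.4000
s̄ = (5.2 + 3.1 + 3.7 + 5.0 + 3.7 + 4.3 + 3.7) / 7 = 4.1000
LCL = X̄̄ − A₃·s̄ = 140.4000 − 1.628 × 4.1000 = 133.7252

133.725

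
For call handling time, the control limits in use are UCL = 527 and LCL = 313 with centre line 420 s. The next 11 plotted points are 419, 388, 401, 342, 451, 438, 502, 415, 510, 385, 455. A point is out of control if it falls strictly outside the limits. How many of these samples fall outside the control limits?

All 11 points lie within [313, 527].

0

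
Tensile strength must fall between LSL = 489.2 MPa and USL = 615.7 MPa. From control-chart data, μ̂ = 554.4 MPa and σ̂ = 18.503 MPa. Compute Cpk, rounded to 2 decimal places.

1.10

Cpu = (USL − μ̂) / (3σ̂) = (615.7 − 554.4) / (3 × 18.503) = 1.1043; Cpl = (μ̂ − LSL) / (3σ̂) = (554.4 − 489.2) / (3 × 18.503) = 1.1746; Cpk = min(Cpu, Cpl) = 1.1043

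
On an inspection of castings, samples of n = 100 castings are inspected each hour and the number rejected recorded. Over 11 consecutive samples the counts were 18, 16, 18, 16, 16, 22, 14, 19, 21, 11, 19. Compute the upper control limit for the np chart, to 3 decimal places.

28.613

p̄ = Σdᵢ / (k·n) = 190 / (11 × 100) = 0.17273
UCL = np̄ + 3·√(np̄(1−p̄)) = 17.2727 + 3 × √(17.2727×0.82727) = 17.2727 + 3 × 3.7801 = 28.6131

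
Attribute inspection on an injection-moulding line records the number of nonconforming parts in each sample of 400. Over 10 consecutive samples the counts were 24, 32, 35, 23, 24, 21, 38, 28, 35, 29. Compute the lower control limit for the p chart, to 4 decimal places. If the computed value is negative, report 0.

0.0334

p̄ = Σdᵢ / (k·n) = 289 / (10 × 400) = 0.07225
LCL = p̄ − 3·√(p̄(1−p̄)/n) = 0.07225 − 3 × 0.01295 = 0.03341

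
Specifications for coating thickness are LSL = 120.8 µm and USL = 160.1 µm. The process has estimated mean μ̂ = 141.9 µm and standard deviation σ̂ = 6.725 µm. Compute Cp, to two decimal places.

Cp = (USL − LSL) / (6σ̂) = (160.1 − 120.8) / (6 × 6.725) = 39.3000 / 40.3500 = 0.9740

0.97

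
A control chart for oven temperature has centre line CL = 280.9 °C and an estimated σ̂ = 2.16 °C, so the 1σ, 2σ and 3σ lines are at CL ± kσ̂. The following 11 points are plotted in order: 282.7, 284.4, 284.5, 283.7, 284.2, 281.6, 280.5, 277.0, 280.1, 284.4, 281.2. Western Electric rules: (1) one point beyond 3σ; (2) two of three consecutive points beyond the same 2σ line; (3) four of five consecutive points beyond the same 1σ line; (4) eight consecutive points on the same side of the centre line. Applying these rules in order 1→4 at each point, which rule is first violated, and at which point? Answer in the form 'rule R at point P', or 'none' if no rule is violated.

Zone of each point (C = within 1σ̂, B = 1σ̂–2σ̂, A = 2σ̂–3σ̂, * = beyond 3σ̂; sign = side of CL): 1:+C, 2:+B, 3:+B, 4:+B, 5:+B, 6:+C, 7:-C, 8:-B, 9:-C, 10:+B, 11:+C
Rule 3 (four of five consecutive points beyond the same 1σ limit) is satisfied at point 5.

rule 3 at point 5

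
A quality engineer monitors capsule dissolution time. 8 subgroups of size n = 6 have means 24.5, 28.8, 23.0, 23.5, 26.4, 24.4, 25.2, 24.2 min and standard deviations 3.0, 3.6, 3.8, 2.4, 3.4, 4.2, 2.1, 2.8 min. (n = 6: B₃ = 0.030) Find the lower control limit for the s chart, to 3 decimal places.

s̄ = (3.0 + 3.6 + 3.8 + 2.4 + 3.4 + 4.2 + 2.1 + 2.8) / 8 = 3.1625
LCL_s = B₃·s̄ = 0.030 × 3.1625 = 0.0949

0.095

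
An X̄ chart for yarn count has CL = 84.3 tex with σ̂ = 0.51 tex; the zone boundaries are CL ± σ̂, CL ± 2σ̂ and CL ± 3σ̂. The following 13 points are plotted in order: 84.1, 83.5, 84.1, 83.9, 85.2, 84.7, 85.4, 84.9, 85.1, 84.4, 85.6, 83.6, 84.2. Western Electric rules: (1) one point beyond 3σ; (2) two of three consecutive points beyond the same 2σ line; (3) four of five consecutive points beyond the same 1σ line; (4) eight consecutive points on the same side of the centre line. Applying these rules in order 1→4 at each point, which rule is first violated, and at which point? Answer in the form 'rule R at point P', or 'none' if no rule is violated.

rule 3 at point 9

Zone of each point (C = within 1σ̂, B = 1σ̂–2σ̂, A = 2σ̂–3σ̂, * = beyond 3σ̂; sign = side of CL): 1:-C, 2:-B, 3:-C, 4:-C, 5:+B, 6:+C, 7:+A, 8:+B, 9:+B, 10:+C, 11:+A, 12:-B, 13:-C
Rule 3 (four of five consecutive points beyond the same 1σ limit) is satisfied at point 9.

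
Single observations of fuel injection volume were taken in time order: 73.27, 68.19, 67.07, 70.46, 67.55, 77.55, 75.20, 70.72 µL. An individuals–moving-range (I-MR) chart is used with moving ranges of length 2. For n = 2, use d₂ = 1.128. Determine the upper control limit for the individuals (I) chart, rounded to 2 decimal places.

X̄ = (73.27 + 68.19 + 67.07 + 70.46 + 67.55 + 77.55 + 75.20 + 70.72) / 8 = 71.2512
Moving ranges: 5.08, 1.12, 3.39, 2.91, 10.00, 2.35, 4.48; M̄R̄ = 29.3300 / 7 = 4.1900
UCL = X̄ + 3·M̄R̄/d₂ = 71.2512 + 3 × 4.1900 / 1.128 = 82.3949

82.39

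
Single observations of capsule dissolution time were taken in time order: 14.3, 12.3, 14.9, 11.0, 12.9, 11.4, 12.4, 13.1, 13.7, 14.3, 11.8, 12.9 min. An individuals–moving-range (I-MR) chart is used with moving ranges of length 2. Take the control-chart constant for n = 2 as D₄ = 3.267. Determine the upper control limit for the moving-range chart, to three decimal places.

Moving ranges: 2.0, 2.6, 3.9, 1.9, 1.5, 1.0, 0.7, 0.6, 0.6, 2.5, 1.1; M̄R̄ = 18.4000 / 11 = 1.6727
UCL_MR = D₄·M̄R̄ = 3.267 × 1.6727 = 5.4648

5.465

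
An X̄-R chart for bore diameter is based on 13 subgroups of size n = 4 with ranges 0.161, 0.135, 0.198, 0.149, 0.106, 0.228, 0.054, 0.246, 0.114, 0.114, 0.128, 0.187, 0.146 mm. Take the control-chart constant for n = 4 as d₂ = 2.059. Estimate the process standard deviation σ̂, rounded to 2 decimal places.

0.07

R̄ = (0.161 + 0.135 + 0.198 + 0.149 + 0.106 + 0.228 + 0.054 + 0.246 + 0.114 + 0.114 + 0.128 + 0.187 + 0.146) / 13 = 0.1512
σ̂ = R̄ / d₂ = 0.1512 / 2.059 = 0.0734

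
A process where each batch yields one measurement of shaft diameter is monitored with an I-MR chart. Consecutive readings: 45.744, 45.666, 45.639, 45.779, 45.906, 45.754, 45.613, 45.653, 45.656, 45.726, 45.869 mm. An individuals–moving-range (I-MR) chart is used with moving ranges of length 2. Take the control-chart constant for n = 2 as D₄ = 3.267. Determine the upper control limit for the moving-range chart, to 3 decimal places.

Moving ranges: 0.078, 0.027, 0.140, 0.127, 0.152, 0.141, 0.040, 0.003, 0.070, 0.143; M̄R̄ = 0.9210 / 10 = 0.0921
UCL_MR = D₄·M̄R̄ = 3.267 × 0.0921 = 0.3009

0.301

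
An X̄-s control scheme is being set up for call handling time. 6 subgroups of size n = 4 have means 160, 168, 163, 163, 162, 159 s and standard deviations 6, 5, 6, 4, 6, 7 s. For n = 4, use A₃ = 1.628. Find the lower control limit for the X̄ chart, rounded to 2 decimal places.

X̄̄ = (160 + 168 + 163 + 163 + 162 + 159) / 6 = 162.5000
s̄ = (6 + 5 + 6 + 4 + 6 + 7) / 6 = 5.6667
LCL = X̄̄ − A₃·s̄ = 162.5000 − 1.628 × 5.6667 = 153.2747

153.27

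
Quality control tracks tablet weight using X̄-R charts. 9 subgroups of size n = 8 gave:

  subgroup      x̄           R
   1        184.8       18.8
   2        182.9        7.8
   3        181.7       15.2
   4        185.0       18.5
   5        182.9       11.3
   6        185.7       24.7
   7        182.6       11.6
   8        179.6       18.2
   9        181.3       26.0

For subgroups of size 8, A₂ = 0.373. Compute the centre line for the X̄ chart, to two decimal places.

182.94

X̄̄ = (184.8 + 182.9 + 181.7 + 185.0 + 182.9 + 185.7 + 182.6 + 179.6 + 181.3) / 9 = 1646.5000 / 9 = 182.9444
CL = X̄̄ = 182.9444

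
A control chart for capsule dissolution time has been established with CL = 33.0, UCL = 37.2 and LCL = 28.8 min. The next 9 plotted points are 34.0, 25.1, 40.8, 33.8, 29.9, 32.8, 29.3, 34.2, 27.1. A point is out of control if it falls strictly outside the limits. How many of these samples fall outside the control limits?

3

Compare each point to [28.8, 37.2]: sample 2 = 25.1 < LCL; sample 3 = 40.8 > UCL; sample 9 = 27.1 < LCL.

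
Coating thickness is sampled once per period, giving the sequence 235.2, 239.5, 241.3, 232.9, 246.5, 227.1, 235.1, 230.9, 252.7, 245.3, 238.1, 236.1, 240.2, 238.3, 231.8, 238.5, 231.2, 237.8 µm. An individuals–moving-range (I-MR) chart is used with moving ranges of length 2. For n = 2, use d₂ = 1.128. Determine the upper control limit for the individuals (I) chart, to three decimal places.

X̄ = (235.2 + 239.5 + 241.3 + 232.9 + 246.5 + 227.1 + 235.1 + 230.9 + 252.7 + 245.3 + 238.1 + 236.1 + 240.2 + 238.3 + 231.8 + 238.5 + 231.2 + 237.8) / 18 = 237.6944
Moving ranges: 4.3, 1.8, 8.4, 13.6, 19.4, 8.0, 4.2, 21.8, 7.4, 7.2, 2.0, 4.1, 1.9, 6.5, 6.7, 7.3, 6.6; M̄R̄ = 131.2000 / 17 = 7.7176
UCL = X̄ + 3·M̄R̄/d₂ = 237.6944 + 3 × 7.7176 / 1.128 = 258.2201

258.220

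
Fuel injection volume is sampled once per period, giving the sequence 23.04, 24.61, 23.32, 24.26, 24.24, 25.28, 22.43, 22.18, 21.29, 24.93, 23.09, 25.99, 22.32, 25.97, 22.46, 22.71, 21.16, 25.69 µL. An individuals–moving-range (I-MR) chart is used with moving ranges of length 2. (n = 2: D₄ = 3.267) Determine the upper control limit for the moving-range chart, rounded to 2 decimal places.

6.61

Moving ranges: 1.57, 1.29, 0.94, 0.02, 1.04, 2.85, 0.25, 0.89, 3.64, 1.84, 2.90, 3.67, 3.65, 3.51, 0.25, 1.55, 4.53; M̄R̄ = 34.3900 / 17 = 2.0229
UCL_MR = D₄·M̄R̄ = 3.267 × 2.0229 = 6.6089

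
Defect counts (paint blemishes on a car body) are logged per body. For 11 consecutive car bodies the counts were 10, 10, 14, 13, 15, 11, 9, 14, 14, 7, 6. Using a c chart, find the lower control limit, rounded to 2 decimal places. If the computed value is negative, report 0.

1.15

c̄ = (10 + 10 + 14 + 13 + 15 + 11 + 9 + 14 + 14 + 7 + 6) / 11 = 123 / 11 = 11.1818
LCL = c̄ − 3√c̄ = 11.1818 − 3 × 3.3439 = 1.1501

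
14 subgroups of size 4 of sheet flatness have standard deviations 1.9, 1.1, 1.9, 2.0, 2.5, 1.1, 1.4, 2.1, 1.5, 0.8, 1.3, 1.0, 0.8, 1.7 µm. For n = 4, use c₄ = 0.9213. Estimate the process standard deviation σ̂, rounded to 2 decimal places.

1.64

s̄ = (1.9 + 1.1 + 1.9 + 2.0 + 2.5 + 1.1 + 1.4 + 2.1 + 1.5 + 0.8 + 1.3 + 1.0 + 0.8 + 1.7) / 14 = 1.5071
σ̂ = s̄ / c₄ = 1.5071 / 0.9213 = 1.6359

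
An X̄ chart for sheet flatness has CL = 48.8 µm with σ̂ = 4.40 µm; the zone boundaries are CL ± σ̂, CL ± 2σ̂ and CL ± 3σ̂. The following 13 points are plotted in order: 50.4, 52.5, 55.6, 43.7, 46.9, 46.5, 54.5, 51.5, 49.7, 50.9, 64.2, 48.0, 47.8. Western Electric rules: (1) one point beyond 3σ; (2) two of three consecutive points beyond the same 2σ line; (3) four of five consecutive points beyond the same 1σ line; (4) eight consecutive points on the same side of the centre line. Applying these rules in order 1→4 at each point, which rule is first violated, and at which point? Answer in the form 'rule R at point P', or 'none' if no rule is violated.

rule 1 at point 11

Zone of each point (C = within 1σ̂, B = 1σ̂–2σ̂, A = 2σ̂–3σ̂, * = beyond 3σ̂; sign = side of CL): 1:+C, 2:+C, 3:+B, 4:-B, 5:-C, 6:-C, 7:+B, 8:+C, 9:+C, 10:+C, 11:+*, 12:-C, 13:-C
Rule 1 (one point beyond the 3σ limits) is satisfied at point 11.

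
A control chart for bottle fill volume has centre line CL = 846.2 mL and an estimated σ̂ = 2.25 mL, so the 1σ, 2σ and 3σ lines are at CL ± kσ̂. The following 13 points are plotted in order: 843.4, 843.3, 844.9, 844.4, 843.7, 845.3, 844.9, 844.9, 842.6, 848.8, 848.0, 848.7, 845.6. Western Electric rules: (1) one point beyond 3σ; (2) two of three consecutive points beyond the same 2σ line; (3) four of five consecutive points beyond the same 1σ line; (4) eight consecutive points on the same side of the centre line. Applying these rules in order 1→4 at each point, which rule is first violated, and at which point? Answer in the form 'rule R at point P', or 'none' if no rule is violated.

Zone of each point (C = within 1σ̂, B = 1σ̂–2σ̂, A = 2σ̂–3σ̂, * = beyond 3σ̂; sign = side of CL): 1:-B, 2:-B, 3:-C, 4:-C, 5:-B, 6:-C, 7:-C, 8:-C, 9:-B, 10:+B, 11:+C, 12:+B, 13:-C
Rule 4 (eight consecutive points on the same side of the centre line) is satisfied at point 8.

rule 4 at point 8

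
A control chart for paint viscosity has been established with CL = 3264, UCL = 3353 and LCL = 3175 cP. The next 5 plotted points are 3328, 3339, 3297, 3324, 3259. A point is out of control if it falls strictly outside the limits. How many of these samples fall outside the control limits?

All 5 points lie within [3175, 3353].

0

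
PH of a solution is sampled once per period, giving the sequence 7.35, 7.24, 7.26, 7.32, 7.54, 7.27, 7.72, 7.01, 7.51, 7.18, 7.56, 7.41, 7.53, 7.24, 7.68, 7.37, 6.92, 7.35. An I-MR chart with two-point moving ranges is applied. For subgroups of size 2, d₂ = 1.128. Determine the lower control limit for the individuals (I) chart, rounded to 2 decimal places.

6.54

X̄ = (7.35 + 7.24 + 7.26 + 7.32 + 7.54 + 7.27 + 7.72 + 7.01 + 7.51 + 7.18 + 7.56 + 7.41 + 7.53 + 7.24 + 7.68 + 7.37 + 6.92 + 7.35) / 18 = 7.3589
Moving ranges: 0.11, 0.02, 0.06, 0.22, 0.27, 0.45, 0.71, 0.50, 0.33, 0.38, 0.15, 0.12, 0.29, 0.44, 0.31, 0.45, 0.43; M̄R̄ = 5.2400 / 17 = 0.3082
LCL = X̄ − 3·M̄R̄/d₂ = 7.3589 − 3 × 0.3082 / 1.128 = 6.5391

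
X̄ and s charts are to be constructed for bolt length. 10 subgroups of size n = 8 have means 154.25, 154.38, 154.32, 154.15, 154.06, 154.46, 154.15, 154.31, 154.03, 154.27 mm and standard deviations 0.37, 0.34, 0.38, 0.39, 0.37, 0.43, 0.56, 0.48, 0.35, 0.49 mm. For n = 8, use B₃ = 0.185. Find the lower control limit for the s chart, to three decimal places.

0.077

s̄ = (0.37 + 0.34 + 0.38 + 0.39 + 0.37 + 0.43 + 0.56 + 0.48 + 0.35 + 0.49) / 10 = 0.4160
LCL_s = B₃·s̄ = 0.185 × 0.4160 = 0.0770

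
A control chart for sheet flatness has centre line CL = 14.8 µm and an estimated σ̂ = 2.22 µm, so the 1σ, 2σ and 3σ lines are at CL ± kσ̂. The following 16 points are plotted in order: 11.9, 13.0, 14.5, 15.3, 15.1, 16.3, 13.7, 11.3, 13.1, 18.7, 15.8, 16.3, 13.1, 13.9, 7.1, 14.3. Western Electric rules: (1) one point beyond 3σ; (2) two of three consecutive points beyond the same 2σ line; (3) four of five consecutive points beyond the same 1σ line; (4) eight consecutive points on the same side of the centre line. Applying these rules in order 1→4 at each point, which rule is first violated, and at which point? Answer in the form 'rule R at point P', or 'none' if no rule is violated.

Zone of each point (C = within 1σ̂, B = 1σ̂–2σ̂, A = 2σ̂–3σ̂, * = beyond 3σ̂; sign = side of CL): 1:-B, 2:-C, 3:-C, 4:+C, 5:+C, 6:+C, 7:-C, 8:-B, 9:-C, 10:+B, 11:+C, 12:+C, 13:-C, 14:-C, 15:-*, 16:-C
Rule 1 (one point beyond the 3σ limits) is satisfied at point 15.

rule 1 at point 15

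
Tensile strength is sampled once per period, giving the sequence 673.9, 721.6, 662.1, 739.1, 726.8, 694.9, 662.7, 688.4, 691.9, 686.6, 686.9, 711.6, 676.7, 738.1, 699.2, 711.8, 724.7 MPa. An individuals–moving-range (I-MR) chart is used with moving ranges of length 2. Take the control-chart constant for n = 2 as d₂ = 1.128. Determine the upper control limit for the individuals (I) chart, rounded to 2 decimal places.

X̄ = (673.9 + 721.6 + 662.1 + 739.1 + 726.8 + 694.9 + 662.7 + 688.4 + 691.9 + 686.6 + 686.9 + 711.6 + 676.7 + 738.1 + 699.2 + 711.8 + 724.7) / 17 = 699.8235
Moving ranges: 47.7, 59.5, 77.0, 12.3, 31.9, 32.2, 25.7, 3.5, 5.3, 0.3, 24.7, 34.9, 61.4, 38.9, 12.6, 12.9; M̄R̄ = 480.8000 / 16 = 30.0500
UCL = X̄ + 3·M̄R̄/d₂ = 699.8235 + 3 × 30.0500 / 1.128 = 779.7437

779.74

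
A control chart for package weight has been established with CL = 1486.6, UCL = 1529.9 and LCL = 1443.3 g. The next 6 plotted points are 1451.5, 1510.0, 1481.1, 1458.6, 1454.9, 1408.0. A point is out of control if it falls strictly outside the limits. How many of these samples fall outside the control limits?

Compare each point to [1443.3, 1529.9]: sample 6 = 1408.0 < LCL.

1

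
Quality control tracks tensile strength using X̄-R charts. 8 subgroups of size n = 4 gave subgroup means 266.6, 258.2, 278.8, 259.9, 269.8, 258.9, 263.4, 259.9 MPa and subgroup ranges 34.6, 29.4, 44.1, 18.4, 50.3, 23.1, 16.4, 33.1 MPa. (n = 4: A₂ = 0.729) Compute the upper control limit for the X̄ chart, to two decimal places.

287.16

X̄̄ = (266.6 + 258.2 + 278.8 + 259.9 + 269.8 + 258.9 + 263.4 + 259.9) / 8 = 2115.5000 / 8 = 264.4375
R̄ = (34.6 + 29.4 + 44.1 + 18.4 + 50.3 + 23.1 + 16.4 + 33.1) / 8 = 249.4000 / 8 = 31.1750
UCL = X̄̄ + A₂·R̄ = 264.4375 + 0.729 × 31.1750 = 287.1641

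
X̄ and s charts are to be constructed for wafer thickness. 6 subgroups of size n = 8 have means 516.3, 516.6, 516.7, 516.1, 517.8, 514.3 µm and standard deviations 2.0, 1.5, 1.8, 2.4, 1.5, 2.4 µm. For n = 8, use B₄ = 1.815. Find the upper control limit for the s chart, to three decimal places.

s̄ = (2.0 + 1.5 + 1.8 + 2.4 + 1.5 + 2.4) / 6 = 1.9333
UCL_s = B₄·s̄ = 1.815 × 1.9333 = 3.5090

3.509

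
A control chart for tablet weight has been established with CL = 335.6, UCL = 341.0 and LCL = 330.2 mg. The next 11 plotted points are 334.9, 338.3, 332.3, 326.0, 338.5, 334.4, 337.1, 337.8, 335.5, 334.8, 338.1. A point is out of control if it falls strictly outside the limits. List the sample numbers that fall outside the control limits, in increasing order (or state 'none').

4

Compare each point to [330.2, 341.0]: sample 4 = 326.0 < LCL.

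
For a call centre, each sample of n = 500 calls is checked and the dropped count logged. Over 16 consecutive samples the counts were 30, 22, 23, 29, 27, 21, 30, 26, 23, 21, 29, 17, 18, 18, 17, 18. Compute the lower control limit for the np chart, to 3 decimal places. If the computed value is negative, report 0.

p̄ = Σdᵢ / (k·n) = 369 / (16 × 500) = 0.04612
LCL = np̄ − 3·√(np̄(1−p̄)) = 23.0625 − 3 × 4.6903 = 8.9917

8.992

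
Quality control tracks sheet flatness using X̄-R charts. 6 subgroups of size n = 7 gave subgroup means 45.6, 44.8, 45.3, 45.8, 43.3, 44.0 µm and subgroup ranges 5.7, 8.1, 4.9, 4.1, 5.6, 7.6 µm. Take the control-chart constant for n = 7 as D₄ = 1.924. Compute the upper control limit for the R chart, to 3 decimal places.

R̄ = (5.7 + 8.1 + 4.9 + 4.1 + 5.6 + 7.6) / 6 = 36.0000 / 6 = 6.0000
UCL_R = D₄·R̄ = 1.924 × 6.0000 = 11.5440

11.544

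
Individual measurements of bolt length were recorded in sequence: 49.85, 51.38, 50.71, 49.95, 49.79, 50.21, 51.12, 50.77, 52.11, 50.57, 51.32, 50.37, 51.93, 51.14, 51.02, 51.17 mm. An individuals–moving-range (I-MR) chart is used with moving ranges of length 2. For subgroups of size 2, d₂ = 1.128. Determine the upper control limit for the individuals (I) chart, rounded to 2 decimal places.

X̄ = (49.85 + 51.38 + 50.71 + 49.95 + 49.79 + 50.21 + 51.12 + 50.77 + 52.11 + 50.57 + 51.32 + 50.37 + 51.93 + 51.14 + 51.02 + 51.17) / 16 = 50.8381
Moving ranges: 1.53, 0.67, 0.76, 0.16, 0.42, 0.91, 0.35, 1.34, 1.54, 0.75, 0.95, 1.56, 0.79, 0.12, 0.15; M̄R̄ = 12.0000 / 15 = 0.8000
UCL = X̄ + 3·M̄R̄/d₂ = 50.8381 + 3 × 0.8000 / 1.128 = 52.9658

52.97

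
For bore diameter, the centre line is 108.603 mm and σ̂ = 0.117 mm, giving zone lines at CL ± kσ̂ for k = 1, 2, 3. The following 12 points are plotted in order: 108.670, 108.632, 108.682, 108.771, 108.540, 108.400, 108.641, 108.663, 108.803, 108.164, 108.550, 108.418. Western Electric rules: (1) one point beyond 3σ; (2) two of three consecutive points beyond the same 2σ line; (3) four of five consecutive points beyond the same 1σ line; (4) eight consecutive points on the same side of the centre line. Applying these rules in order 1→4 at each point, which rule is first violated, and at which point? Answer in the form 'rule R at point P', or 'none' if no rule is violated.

Zone of each point (C = within 1σ̂, B = 1σ̂–2σ̂, A = 2σ̂–3σ̂, * = beyond 3σ̂; sign = side of CL): 1:+C, 2:+C, 3:+C, 4:+B, 5:-C, 6:-B, 7:+C, 8:+C, 9:+B, 10:-*, 11:-C, 12:-B
Rule 1 (one point beyond the 3σ limits) is satisfied at point 10.

rule 1 at point 10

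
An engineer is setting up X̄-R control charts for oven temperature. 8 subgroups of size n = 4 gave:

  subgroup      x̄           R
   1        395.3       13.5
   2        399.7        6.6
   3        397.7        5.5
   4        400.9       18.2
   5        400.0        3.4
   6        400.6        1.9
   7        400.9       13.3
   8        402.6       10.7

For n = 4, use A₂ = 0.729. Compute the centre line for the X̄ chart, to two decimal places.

X̄̄ = (395.3 + 399.7 + 397.7 + 400.9 + 400.0 + 400.6 + 400.9 + 402.6) / 8 = 3197.7000 / 8 = 399.7125
CL = X̄̄ = 399.7125

399.71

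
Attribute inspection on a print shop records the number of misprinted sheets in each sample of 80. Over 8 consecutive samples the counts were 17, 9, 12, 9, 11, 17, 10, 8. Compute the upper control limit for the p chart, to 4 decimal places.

p̄ = Σdᵢ / (k·n) = 93 / (8 × 80) = 0.14531
UCL = p̄ + 3·√(p̄(1−p̄)/n) = 0.14531 + 3 × √(0.14531×0.85469/80) = 0.14531 + 3 × 0.03940 = 0.26352

0.2635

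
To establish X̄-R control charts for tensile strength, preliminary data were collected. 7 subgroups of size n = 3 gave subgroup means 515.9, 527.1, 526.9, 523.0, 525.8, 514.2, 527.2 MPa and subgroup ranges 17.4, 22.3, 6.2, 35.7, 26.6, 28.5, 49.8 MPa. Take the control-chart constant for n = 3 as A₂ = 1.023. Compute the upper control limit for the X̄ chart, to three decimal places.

550.127

X̄̄ = (515.9 + 527.1 + 526.9 + 523.0 + 525.8 + 514.2 + 527.2) / 7 = 3660.1000 / 7 = 522.8714
R̄ = (17.4 + 22.3 + 6.2 + 35.7 + 26.6 + 28.5 + 49.8) / 7 = 186.5000 / 7 = 26.6429
UCL = X̄̄ + A₂·R̄ = 522.8714 + 1.023 × 26.6429 = 550.1271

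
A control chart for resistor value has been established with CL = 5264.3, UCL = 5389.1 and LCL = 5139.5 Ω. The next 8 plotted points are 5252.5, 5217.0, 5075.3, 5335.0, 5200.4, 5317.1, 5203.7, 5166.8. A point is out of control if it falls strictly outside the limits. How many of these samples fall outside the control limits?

1

Compare each point to [5139.5, 5389.1]: sample 3 = 5075.3 < LCL.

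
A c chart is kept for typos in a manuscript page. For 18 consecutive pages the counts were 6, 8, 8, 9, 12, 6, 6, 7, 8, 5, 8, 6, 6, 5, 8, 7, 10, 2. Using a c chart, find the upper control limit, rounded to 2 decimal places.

c̄ = (6 + 8 + 8 + 9 + 12 + 6 + 6 + 7 + 8 + 5 + 8 + 6 + 6 + 5 + 8 + 7 + 10 + 2) / 18 = 127 / 18 = 7.0556
UCL = c̄ + 3√c̄ = 7.0556 + 3 × √7.0556 = 7.0556 + 3 × 2.6562 = 15.0242

15.02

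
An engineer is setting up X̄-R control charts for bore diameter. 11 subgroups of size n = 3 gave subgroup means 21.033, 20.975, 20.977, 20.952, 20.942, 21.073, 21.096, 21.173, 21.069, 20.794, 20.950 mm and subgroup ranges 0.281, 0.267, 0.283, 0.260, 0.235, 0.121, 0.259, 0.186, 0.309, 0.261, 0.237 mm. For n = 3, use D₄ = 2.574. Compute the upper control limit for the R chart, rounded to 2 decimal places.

0.63

R̄ = (0.281 + 0.267 + 0.283 + 0.260 + 0.235 + 0.121 + 0.259 + 0.186 + 0.309 + 0.261 + 0.237) / 11 = 2.6990 / 11 = 0.2454
UCL_R = D₄·R̄ = 2.574 × 0.2454 = 0.6316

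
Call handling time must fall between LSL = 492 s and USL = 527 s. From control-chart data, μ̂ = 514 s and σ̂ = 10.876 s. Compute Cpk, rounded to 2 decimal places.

0.40

Cpu = (USL − μ̂) / (3σ̂) = (527 − 514) / (3 × 10.876) = 0.3984; Cpl = (μ̂ − LSL) / (3σ̂) = (514 − 492) / (3 × 10.876) = 0.6743; Cpk = min(Cpu, Cpl) = 0.3984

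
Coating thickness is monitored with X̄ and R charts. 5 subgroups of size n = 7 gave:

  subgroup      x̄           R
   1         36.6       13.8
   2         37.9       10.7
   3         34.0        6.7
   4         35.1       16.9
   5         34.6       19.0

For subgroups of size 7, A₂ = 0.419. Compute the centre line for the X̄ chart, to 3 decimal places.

35.640

X̄̄ = (36.6 + 37.9 + 34.0 + 35.1 + 34.6) / 5 = 178.2000 / 5 = 35.6400
CL = X̄̄ = 35.6400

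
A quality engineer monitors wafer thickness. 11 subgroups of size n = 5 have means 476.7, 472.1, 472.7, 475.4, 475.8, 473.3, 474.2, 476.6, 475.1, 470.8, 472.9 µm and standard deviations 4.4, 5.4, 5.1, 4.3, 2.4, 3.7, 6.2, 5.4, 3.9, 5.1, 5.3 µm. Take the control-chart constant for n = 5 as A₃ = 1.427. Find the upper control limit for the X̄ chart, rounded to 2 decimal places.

X̄̄ = (476.7 + 472.1 + 472.7 + 475.4 + 475.8 + 473.3 + 474.2 + 476.6 + 475.1 + 470.8 + 472.9) / 11 = 474.1455
s̄ = (4.4 + 5.4 + 5.1 + 4.3 + 2.4 + 3.7 + 6.2 + 5.4 + 3.9 + 5.1 + 5.3) / 11 = 4.6545
UCL = X̄̄ + A₃·s̄ = 474.1455 + 1.427 × 4.6545 = 480.7875

480.79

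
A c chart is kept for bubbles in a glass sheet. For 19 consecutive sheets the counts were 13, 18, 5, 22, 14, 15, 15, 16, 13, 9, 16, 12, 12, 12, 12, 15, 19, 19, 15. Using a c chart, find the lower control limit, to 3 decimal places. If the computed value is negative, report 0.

2.965

c̄ = (13 + 18 + 5 + 22 + 14 + 15 + 15 + 16 + 13 + 9 + 16 + 12 + 12 + 12 + 12 + 15 + 19 + 19 + 15) / 19 = 272 / 19 = 14.3158
LCL = c̄ − 3√c̄ = 14.3158 − 3 × 3.7836 = 2.9649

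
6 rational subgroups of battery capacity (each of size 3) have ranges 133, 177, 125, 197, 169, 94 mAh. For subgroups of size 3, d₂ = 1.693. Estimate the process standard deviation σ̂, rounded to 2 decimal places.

R̄ = (133 + 177 + 125 + 197 + 169 + 94) / 6 = 149.1667
σ̂ = R̄ / d₂ = 149.1667 / 1.693 = 88.1079

88.11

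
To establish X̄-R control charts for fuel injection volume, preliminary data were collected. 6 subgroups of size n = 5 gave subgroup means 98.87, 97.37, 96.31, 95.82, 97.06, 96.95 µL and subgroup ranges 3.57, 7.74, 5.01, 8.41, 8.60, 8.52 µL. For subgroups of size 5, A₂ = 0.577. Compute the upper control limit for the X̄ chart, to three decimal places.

X̄̄ = (98.87 + 97.37 + 96.31 + 95.82 + 97.06 + 96.95) / 6 = 582.3800 / 6 = 97.0633
R̄ = (3.57 + 7.74 + 5.01 + 8.41 + 8.60 + 8.52) / 6 = 41.8500 / 6 = 6.9750
UCL = X̄̄ + A₂·R̄ = 97.0633 + 0.577 × 6.9750 = 101.0879

101.088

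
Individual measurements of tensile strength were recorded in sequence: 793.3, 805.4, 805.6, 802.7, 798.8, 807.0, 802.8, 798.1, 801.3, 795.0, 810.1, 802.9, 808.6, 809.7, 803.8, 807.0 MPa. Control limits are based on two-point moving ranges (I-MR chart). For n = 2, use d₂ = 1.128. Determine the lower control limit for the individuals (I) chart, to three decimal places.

X̄ = (793.3 + 805.4 + 805.6 + 802.7 + 798.8 + 807.0 + 802.8 + 798.1 + 801.3 + 795.0 + 810.1 + 802.9 + 808.6 + 809.7 + 803.8 + 807.0) / 16 = 803.2563
Moving ranges: 12.1, 0.2, 2.9, 3.9, 8.2, 4.2, 4.7, 3.2, 6.3, 15.1, 7.2, 5.7, 1.1, 5.9, 3.2; M̄R̄ = 83.9000 / 15 = 5.5933
LCL = X̄ − 3·M̄R̄/d₂ = 803.2563 − 3 × 5.5933 / 1.128 = 788.3804

788.380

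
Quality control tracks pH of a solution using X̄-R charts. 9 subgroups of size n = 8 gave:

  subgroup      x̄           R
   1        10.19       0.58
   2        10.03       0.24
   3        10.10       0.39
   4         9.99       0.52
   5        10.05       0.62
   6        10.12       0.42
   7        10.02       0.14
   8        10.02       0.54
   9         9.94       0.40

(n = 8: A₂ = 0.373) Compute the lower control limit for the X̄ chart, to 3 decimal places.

9.892

X̄̄ = (10.19 + 10.03 + 10.10 + 9.99 + 10.05 + 10.12 + 10.02 + 10.02 + 9.94) / 9 = 90.4600 / 9 = 10.0511
R̄ = (0.58 + 0.24 + 0.39 + 0.52 + 0.62 + 0.42 + 0.14 + 0.54 + 0.40) / 9 = 3.8500 / 9 = 0.4278
LCL = X̄̄ − A₂·R̄ = 10.0511 − 0.373 × 0.4278 = 9.8915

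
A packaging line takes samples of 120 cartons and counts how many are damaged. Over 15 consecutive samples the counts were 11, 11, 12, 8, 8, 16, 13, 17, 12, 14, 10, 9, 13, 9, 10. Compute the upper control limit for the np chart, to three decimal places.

p̄ = Σdᵢ / (k·n) = 173 / (15 × 120) = 0.09611
UCL = np̄ + 3·√(np̄(1−p̄)) = 11.5333 + 3 × √(11.5333×0.90389) = 11.5333 + 3 × 3.2288 = 21.2196

21.220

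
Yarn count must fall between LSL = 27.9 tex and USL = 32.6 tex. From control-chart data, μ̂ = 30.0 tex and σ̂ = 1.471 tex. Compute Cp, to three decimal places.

0.533

Cp = (USL − LSL) / (6σ̂) = (32.6 − 27.9) / (6 × 1.471) = 4.7000 / 8.8260 = 0.5325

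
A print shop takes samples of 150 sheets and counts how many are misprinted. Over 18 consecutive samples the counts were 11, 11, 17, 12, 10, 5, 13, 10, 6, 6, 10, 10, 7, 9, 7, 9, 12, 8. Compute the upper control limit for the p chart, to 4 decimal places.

0.1241

p̄ = Σdᵢ / (k·n) = 173 / (18 × 150) = 0.06407
UCL = p̄ + 3·√(p̄(1−p̄)/n) = 0.06407 + 3 × √(0.06407×0.93593/150) = 0.06407 + 3 × 0.01999 = 0.12406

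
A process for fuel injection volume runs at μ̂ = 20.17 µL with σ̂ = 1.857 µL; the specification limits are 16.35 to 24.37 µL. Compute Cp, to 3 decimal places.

0.720

Cp = (USL − LSL) / (6σ̂) = (24.37 − 16.35) / (6 × 1.857) = 8.0200 / 11.1420 = 0.7198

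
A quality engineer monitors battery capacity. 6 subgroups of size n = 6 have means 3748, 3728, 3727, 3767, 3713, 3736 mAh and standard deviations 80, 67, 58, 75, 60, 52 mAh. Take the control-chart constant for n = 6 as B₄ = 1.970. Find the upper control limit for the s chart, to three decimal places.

128.707

s̄ = (80 + 67 + 58 + 75 + 60 + 52) / 6 = 65.3333
UCL_s = B₄·s̄ = 1.970 × 65.3333 = 128.7067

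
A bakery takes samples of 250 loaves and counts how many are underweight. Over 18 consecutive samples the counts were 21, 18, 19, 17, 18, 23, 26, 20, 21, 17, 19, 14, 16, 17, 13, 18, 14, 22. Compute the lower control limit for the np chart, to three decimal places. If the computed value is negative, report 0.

6.083

p̄ = Σdᵢ / (k·n) = 333 / (18 × 250) = 0.07400
LCL = np̄ − 3·√(np̄(1−p̄)) = 18.5000 − 3 × 4.1390 = 6.0831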